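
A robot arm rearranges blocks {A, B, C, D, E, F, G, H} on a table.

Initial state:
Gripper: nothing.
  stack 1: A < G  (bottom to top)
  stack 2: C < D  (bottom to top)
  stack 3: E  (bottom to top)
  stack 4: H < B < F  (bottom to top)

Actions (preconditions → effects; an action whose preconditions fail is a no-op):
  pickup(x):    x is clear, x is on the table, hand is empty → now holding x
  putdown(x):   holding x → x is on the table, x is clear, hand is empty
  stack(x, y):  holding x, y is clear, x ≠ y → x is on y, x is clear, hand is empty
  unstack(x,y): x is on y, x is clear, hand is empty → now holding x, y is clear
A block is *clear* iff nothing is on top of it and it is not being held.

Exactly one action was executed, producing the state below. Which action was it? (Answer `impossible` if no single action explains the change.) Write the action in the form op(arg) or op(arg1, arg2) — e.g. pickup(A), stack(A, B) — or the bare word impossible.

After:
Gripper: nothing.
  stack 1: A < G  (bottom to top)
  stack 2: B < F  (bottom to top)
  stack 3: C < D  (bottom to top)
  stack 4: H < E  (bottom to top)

impossible

target: towers=[A/G; B/F; C/D; H/E] holding=-
     unstack(G, A) → towers=[A; C/D; E; H/B/F] holding=G
         pickup(E) → towers=[A/G; C/D; H/B/F] holding=E
     unstack(F, B) → towers=[A/G; C/D; E; H/B] holding=F
     unstack(D, C) → towers=[A/G; C; E; H/B/F] holding=D
none of the 4 applicable actions match → impossible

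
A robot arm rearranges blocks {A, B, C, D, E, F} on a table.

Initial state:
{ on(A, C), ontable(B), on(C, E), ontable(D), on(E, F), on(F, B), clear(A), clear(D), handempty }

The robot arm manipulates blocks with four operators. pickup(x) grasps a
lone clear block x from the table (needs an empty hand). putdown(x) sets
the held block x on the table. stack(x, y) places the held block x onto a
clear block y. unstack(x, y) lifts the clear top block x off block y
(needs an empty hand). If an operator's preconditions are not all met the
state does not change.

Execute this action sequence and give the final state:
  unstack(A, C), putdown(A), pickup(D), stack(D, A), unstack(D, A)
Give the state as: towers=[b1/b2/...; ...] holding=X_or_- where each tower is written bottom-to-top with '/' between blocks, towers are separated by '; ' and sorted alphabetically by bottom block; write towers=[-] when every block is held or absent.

step 1 (unstack(A, C)): towers=[B/F/E/C; D] holding=A
step 2 (putdown(A)): towers=[A; B/F/E/C; D] holding=-
step 3 (pickup(D)): towers=[A; B/F/E/C] holding=D
step 4 (stack(D, A)): towers=[A/D; B/F/E/C] holding=-
step 5 (unstack(D, A)): towers=[A; B/F/E/C] holding=D

towers=[A; B/F/E/C] holding=D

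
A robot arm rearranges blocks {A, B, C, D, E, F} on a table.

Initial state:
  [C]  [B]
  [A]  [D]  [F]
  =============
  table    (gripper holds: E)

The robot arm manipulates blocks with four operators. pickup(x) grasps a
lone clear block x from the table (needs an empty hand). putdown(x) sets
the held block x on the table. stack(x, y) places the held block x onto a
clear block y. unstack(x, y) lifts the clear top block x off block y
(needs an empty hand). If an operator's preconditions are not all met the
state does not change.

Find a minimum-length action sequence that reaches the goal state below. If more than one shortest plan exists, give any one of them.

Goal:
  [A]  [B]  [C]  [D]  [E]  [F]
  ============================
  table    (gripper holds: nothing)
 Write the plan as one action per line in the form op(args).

step 1 (putdown(E)): towers=[A/C; D/B; E; F] holding=-
step 2 (unstack(B, D)): towers=[A/C; D; E; F] holding=B
step 3 (putdown(B)): towers=[A/C; B; D; E; F] holding=-
step 4 (unstack(C, A)): towers=[A; B; D; E; F] holding=C
step 5 (putdown(C)): towers=[A; B; C; D; E; F] holding=-
goal check: towers=[A; B; C; D; E; F] holding=- — reached (length 5, optimal by BFS)

putdown(E)
unstack(B, D)
putdown(B)
unstack(C, A)
putdown(C)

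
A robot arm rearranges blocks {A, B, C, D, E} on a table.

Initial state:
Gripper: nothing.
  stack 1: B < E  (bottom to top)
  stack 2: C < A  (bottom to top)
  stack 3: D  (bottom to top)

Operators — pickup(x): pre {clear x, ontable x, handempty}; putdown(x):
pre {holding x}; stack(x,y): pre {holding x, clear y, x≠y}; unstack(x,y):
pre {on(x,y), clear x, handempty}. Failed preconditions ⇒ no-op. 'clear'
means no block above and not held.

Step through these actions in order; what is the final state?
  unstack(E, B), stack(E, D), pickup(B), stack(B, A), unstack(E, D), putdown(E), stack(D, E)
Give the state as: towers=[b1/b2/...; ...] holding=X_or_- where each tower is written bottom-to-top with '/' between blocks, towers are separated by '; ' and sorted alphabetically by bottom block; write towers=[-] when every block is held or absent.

step 1 (unstack(E, B)): towers=[B; C/A; D] holding=E
step 2 (stack(E, D)): towers=[B; C/A; D/E] holding=-
step 3 (pickup(B)): towers=[C/A; D/E] holding=B
step 4 (stack(B, A)): towers=[C/A/B; D/E] holding=-
step 5 (unstack(E, D)): towers=[C/A/B; D] holding=E
step 6 (putdown(E)): towers=[C/A/B; D; E] holding=-
step 7 (stack(D, E)) [no-op]: towers=[C/A/B; D; E] holding=-

towers=[C/A/B; D; E] holding=-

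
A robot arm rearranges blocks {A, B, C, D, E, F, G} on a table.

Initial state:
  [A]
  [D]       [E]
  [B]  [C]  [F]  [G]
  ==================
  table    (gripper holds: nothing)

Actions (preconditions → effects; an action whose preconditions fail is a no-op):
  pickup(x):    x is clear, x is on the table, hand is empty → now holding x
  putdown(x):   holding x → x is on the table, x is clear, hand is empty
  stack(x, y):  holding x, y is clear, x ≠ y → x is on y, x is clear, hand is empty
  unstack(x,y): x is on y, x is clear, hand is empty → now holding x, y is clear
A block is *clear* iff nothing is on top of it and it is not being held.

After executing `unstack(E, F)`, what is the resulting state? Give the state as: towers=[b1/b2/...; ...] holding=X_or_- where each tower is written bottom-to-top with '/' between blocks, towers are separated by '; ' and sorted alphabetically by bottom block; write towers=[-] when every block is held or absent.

towers=[B/D/A; C; F; G] holding=E

before: towers=[B/D/A; C; F/E; G] holding=-
pre[unstack(E, F)]: on(E,F) ✓, clear(E) ✓, handempty ✓
all met → apply unstack(E, F)
after:  towers=[B/D/A; C; F; G] holding=E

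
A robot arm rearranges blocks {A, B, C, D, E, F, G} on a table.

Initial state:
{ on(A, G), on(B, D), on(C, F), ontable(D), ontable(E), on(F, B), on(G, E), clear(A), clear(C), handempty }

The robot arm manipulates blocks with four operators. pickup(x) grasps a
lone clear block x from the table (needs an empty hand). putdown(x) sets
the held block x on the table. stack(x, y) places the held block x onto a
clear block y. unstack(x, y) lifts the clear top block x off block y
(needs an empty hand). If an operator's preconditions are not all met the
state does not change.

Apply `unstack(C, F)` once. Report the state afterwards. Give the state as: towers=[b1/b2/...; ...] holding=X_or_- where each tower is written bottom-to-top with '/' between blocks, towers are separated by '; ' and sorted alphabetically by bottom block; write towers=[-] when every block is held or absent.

before: towers=[D/B/F/C; E/G/A] holding=-
pre[unstack(C, F)]: on(C,F) ✓, clear(C) ✓, handempty ✓
all met → apply unstack(C, F)
after:  towers=[D/B/F; E/G/A] holding=C

towers=[D/B/F; E/G/A] holding=C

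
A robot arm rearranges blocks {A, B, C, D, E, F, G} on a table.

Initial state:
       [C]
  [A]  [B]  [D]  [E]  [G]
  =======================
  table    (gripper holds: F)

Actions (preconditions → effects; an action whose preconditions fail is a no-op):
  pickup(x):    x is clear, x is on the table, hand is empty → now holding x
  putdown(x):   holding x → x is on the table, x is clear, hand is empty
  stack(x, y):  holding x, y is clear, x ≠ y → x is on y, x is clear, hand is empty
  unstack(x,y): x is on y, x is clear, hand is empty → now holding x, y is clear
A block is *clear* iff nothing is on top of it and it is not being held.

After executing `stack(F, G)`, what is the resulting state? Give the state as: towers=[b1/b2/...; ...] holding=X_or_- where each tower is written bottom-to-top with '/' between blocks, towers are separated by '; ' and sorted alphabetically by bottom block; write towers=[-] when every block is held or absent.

towers=[A; B/C; D; E; G/F] holding=-

before: towers=[A; B/C; D; E; G] holding=F
pre[stack(F, G)]: holding(F) ok, clear(G) ok, F≠G ok
all met → apply stack(F, G)
after:  towers=[A; B/C; D; E; G/F] holding=-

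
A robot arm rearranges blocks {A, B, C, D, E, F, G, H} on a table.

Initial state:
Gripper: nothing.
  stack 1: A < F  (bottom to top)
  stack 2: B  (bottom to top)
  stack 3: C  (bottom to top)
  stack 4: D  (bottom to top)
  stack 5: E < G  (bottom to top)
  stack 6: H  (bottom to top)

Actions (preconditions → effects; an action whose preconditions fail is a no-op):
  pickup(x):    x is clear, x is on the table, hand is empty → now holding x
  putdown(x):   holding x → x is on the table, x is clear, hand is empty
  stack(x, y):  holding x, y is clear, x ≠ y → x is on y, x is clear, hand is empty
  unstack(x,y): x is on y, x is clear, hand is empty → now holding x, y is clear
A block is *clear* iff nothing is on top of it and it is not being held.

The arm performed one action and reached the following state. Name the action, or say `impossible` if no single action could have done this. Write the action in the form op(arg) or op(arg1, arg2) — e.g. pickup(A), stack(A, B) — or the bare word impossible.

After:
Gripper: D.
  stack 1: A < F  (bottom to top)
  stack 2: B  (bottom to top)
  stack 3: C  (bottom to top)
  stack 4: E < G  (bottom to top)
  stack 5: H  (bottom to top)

pickup(D)

target: towers=[A/F; B; C; E/G; H] holding=D
     unstack(G, E) → towers=[A/F; B; C; D; E; H] holding=G
         pickup(H) → towers=[A/F; B; C; D; E/G] holding=H
         pickup(B) → towers=[A/F; C; D; E/G; H] holding=B
     unstack(F, A) → towers=[A; B; C; D; E/G; H] holding=F
         pickup(D) → towers=[A/F; B; C; E/G; H] holding=D  ← match
         pickup(C) → towers=[A/F; B; D; E/G; H] holding=C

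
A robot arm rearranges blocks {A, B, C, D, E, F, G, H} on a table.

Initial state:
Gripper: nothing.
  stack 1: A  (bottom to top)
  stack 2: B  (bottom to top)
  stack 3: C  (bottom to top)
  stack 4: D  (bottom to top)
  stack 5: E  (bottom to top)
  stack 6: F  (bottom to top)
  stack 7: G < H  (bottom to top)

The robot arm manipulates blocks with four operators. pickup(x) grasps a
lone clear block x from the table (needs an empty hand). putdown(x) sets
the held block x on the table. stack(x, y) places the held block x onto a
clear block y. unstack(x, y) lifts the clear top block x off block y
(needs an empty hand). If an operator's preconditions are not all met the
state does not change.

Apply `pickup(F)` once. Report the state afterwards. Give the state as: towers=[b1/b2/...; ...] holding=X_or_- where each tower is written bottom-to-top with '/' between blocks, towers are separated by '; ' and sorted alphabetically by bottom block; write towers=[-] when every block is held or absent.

before: towers=[A; B; C; D; E; F; G/H] holding=-
pre[pickup(F)]: clear(F) ✓, ontable(F) ✓, handempty ✓
all met → apply pickup(F)
after:  towers=[A; B; C; D; E; G/H] holding=F

towers=[A; B; C; D; E; G/H] holding=F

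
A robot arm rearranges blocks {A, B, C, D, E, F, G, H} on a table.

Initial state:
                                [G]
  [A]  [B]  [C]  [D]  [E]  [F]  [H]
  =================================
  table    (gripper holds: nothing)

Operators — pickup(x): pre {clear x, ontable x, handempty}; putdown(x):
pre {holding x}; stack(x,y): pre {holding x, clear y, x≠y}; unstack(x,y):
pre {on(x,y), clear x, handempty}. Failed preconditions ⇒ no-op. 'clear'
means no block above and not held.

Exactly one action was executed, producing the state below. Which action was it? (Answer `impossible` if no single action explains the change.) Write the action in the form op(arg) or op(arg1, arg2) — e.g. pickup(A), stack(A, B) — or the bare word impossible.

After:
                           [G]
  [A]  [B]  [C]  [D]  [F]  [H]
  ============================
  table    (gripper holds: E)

target: towers=[A; B; C; D; F; H/G] holding=E
     unstack(G, H) → towers=[A; B; C; D; E; F; H] holding=G
         pickup(A) → towers=[B; C; D; E; F; H/G] holding=A
         pickup(E) → towers=[A; B; C; D; F; H/G] holding=E  ← match
         pickup(B) → towers=[A; C; D; E; F; H/G] holding=B
         pickup(F) → towers=[A; B; C; D; E; H/G] holding=F
         pickup(D) → towers=[A; B; C; E; F; H/G] holding=D
         pickup(C) → towers=[A; B; D; E; F; H/G] holding=C

pickup(E)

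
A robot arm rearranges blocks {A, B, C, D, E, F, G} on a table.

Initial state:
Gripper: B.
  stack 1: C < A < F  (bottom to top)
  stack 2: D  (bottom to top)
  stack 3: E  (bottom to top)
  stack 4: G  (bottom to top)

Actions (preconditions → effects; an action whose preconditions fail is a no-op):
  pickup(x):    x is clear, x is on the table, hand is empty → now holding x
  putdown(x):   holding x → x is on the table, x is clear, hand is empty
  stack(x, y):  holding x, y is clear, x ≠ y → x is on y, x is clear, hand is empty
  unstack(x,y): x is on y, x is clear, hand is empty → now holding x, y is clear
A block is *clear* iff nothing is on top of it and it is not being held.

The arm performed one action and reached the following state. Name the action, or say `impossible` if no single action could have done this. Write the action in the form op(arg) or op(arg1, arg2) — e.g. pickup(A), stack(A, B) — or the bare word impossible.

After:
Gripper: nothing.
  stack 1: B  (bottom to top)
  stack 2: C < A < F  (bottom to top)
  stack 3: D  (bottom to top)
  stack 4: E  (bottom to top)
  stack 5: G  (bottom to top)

putdown(B)

target: towers=[B; C/A/F; D; E; G] holding=-
        putdown(B) → towers=[B; C/A/F; D; E; G] holding=-  ← match
       stack(B, F) → towers=[C/A/F/B; D; E; G] holding=-
       stack(B, G) → towers=[C/A/F; D; E; G/B] holding=-
       stack(B, D) → towers=[C/A/F; D/B; E; G] holding=-
       stack(B, E) → towers=[C/A/F; D; E/B; G] holding=-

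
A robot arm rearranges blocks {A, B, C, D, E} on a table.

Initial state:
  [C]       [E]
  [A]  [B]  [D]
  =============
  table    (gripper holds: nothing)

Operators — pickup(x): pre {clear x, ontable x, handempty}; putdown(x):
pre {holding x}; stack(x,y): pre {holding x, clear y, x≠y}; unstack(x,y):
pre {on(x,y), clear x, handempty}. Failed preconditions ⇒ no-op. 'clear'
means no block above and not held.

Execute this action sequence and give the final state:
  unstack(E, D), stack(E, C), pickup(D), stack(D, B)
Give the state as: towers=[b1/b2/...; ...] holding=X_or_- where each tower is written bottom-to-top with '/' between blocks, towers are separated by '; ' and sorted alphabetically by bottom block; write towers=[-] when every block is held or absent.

towers=[A/C/E; B/D] holding=-

step 1 (unstack(E, D)): towers=[A/C; B; D] holding=E
step 2 (stack(E, C)): towers=[A/C/E; B; D] holding=-
step 3 (pickup(D)): towers=[A/C/E; B] holding=D
step 4 (stack(D, B)): towers=[A/C/E; B/D] holding=-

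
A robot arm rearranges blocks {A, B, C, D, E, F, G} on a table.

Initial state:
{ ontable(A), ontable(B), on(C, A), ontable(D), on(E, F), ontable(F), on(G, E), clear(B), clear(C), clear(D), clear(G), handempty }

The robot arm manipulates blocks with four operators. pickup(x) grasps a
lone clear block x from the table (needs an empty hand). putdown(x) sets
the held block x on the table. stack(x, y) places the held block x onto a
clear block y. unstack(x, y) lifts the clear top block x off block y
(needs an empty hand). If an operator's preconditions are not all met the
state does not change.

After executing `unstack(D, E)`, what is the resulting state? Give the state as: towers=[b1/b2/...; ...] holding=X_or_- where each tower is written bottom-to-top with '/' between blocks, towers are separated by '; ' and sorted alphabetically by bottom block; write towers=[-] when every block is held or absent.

before: towers=[A/C; B; D; F/E/G] holding=-
pre[unstack(D, E)]: on(D,E) fail, clear(D) ok, handempty ok
on(D,E) unmet → unstack(D, E) is a no-op
after:  towers=[A/C; B; D; F/E/G] holding=-

towers=[A/C; B; D; F/E/G] holding=-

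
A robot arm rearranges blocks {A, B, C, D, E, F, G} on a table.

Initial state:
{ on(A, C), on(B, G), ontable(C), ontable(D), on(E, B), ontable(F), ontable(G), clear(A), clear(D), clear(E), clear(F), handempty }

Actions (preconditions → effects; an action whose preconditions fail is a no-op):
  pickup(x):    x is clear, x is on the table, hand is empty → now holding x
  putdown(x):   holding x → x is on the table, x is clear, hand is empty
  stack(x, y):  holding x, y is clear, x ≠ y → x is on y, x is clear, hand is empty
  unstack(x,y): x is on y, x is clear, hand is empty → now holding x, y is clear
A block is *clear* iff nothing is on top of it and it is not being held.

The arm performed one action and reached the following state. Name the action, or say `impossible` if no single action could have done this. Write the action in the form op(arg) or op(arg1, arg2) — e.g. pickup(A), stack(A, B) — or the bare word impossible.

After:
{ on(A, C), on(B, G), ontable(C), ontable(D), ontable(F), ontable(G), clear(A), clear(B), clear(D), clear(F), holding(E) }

unstack(E, B)

target: towers=[C/A; D; F; G/B] holding=E
         pickup(F) → towers=[C/A; D; G/B/E] holding=F
         pickup(D) → towers=[C/A; F; G/B/E] holding=D
     unstack(A, C) → towers=[C; D; F; G/B/E] holding=A
     unstack(E, B) → towers=[C/A; D; F; G/B] holding=E  ← match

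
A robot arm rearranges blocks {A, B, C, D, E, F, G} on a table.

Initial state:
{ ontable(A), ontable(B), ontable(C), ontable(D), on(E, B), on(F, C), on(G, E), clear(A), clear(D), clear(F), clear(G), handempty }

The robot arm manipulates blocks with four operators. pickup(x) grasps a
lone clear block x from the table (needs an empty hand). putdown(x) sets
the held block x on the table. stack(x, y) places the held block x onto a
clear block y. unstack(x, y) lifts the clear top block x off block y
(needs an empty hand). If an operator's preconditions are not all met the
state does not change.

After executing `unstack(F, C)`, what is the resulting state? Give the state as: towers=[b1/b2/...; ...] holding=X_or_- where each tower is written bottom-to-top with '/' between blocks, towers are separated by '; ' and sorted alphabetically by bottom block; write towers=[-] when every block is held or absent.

towers=[A; B/E/G; C; D] holding=F

before: towers=[A; B/E/G; C/F; D] holding=-
pre[unstack(F, C)]: on(F,C) yes, clear(F) yes, handempty yes
all met → apply unstack(F, C)
after:  towers=[A; B/E/G; C; D] holding=F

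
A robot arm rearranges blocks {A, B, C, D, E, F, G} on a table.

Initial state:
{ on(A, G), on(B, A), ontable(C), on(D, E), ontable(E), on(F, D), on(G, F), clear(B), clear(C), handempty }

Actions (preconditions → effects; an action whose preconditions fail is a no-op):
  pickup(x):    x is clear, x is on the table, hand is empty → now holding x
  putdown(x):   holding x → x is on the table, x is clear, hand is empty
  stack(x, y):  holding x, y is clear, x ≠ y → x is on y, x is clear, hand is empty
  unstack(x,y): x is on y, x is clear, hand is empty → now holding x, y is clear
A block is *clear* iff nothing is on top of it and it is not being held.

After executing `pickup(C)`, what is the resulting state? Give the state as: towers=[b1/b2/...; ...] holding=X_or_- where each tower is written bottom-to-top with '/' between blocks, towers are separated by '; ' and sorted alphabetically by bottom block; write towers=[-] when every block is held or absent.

towers=[E/D/F/G/A/B] holding=C

before: towers=[C; E/D/F/G/A/B] holding=-
pre[pickup(C)]: clear(C) ok, ontable(C) ok, handempty ok
all met → apply pickup(C)
after:  towers=[E/D/F/G/A/B] holding=C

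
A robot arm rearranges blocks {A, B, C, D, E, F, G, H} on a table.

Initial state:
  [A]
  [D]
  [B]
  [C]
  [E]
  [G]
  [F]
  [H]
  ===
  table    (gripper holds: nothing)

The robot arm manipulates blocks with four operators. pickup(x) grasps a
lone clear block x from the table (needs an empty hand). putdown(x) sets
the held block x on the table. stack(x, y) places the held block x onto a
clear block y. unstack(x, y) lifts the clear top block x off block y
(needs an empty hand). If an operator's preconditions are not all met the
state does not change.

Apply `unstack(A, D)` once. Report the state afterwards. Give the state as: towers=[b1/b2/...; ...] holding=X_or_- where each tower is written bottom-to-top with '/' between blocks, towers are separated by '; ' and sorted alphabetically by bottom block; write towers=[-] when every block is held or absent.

before: towers=[H/F/G/E/C/B/D/A] holding=-
pre[unstack(A, D)]: on(A,D) ok, clear(A) ok, handempty ok
all met → apply unstack(A, D)
after:  towers=[H/F/G/E/C/B/D] holding=A

towers=[H/F/G/E/C/B/D] holding=A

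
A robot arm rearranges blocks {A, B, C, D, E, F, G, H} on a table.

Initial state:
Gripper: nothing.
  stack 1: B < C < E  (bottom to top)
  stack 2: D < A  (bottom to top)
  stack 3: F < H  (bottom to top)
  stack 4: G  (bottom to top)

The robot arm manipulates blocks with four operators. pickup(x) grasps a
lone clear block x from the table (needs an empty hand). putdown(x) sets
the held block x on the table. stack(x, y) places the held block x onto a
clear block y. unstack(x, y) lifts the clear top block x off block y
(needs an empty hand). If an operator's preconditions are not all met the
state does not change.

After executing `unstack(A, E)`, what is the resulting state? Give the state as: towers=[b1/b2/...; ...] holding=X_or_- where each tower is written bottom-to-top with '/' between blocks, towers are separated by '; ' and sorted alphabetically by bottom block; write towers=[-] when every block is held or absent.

before: towers=[B/C/E; D/A; F/H; G] holding=-
pre[unstack(A, E)]: on(A,E) no, clear(A) yes, handempty yes
on(A,E) unmet → unstack(A, E) is a no-op
after:  towers=[B/C/E; D/A; F/H; G] holding=-

towers=[B/C/E; D/A; F/H; G] holding=-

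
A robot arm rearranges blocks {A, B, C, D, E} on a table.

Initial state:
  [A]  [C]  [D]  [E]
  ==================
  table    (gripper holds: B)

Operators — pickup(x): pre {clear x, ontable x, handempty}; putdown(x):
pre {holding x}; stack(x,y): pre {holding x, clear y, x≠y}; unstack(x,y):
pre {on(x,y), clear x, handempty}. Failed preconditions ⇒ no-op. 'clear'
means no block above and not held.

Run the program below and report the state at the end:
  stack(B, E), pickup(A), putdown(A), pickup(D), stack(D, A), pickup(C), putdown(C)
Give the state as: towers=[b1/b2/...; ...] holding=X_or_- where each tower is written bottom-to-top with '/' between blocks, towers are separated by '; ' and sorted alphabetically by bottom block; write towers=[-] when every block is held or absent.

step 1 (stack(B, E)): towers=[A; C; D; E/B] holding=-
step 2 (pickup(A)): towers=[C; D; E/B] holding=A
step 3 (putdown(A)): towers=[A; C; D; E/B] holding=-
step 4 (pickup(D)): towers=[A; C; E/B] holding=D
step 5 (stack(D, A)): towers=[A/D; C; E/B] holding=-
step 6 (pickup(C)): towers=[A/D; E/B] holding=C
step 7 (putdown(C)): towers=[A/D; C; E/B] holding=-

towers=[A/D; C; E/B] holding=-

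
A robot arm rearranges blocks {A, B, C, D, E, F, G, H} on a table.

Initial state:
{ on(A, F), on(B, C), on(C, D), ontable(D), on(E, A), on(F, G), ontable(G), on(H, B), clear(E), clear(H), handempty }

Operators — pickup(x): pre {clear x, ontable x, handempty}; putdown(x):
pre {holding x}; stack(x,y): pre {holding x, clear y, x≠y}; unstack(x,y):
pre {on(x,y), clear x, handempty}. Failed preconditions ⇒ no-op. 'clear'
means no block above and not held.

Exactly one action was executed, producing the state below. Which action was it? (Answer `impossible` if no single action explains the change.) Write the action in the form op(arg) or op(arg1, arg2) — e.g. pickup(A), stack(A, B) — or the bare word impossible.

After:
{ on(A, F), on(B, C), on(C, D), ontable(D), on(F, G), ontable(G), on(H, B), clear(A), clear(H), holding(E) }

unstack(E, A)

target: towers=[D/C/B/H; G/F/A] holding=E
     unstack(E, A) → towers=[D/C/B/H; G/F/A] holding=E  ← match
     unstack(H, B) → towers=[D/C/B; G/F/A/E] holding=H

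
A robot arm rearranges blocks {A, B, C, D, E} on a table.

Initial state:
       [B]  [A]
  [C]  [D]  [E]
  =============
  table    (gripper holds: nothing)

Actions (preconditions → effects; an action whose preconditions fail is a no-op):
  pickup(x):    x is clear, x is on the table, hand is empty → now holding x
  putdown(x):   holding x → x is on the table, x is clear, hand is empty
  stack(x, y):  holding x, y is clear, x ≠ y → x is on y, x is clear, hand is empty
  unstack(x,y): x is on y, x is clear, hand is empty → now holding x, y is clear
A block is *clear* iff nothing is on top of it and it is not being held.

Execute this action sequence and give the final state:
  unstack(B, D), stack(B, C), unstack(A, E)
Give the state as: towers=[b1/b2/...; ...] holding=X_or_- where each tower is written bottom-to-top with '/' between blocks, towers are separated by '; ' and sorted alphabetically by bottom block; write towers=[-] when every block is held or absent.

towers=[C/B; D; E] holding=A

step 1 (unstack(B, D)): towers=[C; D; E/A] holding=B
step 2 (stack(B, C)): towers=[C/B; D; E/A] holding=-
step 3 (unstack(A, E)): towers=[C/B; D; E] holding=A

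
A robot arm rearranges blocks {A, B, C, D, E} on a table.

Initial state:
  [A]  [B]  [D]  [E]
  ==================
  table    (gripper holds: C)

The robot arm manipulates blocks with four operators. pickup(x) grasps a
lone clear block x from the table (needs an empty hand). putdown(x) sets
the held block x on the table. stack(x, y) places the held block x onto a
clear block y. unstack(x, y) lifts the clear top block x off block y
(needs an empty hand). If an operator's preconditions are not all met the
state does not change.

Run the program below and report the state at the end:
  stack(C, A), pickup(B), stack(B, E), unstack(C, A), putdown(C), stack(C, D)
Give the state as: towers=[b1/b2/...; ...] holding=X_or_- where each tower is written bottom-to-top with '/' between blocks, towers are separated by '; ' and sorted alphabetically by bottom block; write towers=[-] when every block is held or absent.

step 1 (stack(C, A)): towers=[A/C; B; D; E] holding=-
step 2 (pickup(B)): towers=[A/C; D; E] holding=B
step 3 (stack(B, E)): towers=[A/C; D; E/B] holding=-
step 4 (unstack(C, A)): towers=[A; D; E/B] holding=C
step 5 (putdown(C)): towers=[A; C; D; E/B] holding=-
step 6 (stack(C, D)) [no-op]: towers=[A; C; D; E/B] holding=-

towers=[A; C; D; E/B] holding=-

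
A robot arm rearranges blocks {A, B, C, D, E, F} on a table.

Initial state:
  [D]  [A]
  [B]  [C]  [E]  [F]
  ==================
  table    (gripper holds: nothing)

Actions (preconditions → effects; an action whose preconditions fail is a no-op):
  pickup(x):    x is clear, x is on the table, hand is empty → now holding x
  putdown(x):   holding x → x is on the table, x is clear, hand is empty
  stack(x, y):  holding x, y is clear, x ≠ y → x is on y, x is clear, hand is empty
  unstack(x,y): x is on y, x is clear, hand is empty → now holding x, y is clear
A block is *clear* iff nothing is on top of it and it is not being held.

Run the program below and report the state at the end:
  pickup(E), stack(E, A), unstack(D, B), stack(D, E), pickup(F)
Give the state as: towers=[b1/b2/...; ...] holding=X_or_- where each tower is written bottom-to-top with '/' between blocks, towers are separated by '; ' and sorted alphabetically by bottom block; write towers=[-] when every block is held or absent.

towers=[B; C/A/E/D] holding=F

step 1 (pickup(E)): towers=[B/D; C/A; F] holding=E
step 2 (stack(E, A)): towers=[B/D; C/A/E; F] holding=-
step 3 (unstack(D, B)): towers=[B; C/A/E; F] holding=D
step 4 (stack(D, E)): towers=[B; C/A/E/D; F] holding=-
step 5 (pickup(F)): towers=[B; C/A/E/D] holding=F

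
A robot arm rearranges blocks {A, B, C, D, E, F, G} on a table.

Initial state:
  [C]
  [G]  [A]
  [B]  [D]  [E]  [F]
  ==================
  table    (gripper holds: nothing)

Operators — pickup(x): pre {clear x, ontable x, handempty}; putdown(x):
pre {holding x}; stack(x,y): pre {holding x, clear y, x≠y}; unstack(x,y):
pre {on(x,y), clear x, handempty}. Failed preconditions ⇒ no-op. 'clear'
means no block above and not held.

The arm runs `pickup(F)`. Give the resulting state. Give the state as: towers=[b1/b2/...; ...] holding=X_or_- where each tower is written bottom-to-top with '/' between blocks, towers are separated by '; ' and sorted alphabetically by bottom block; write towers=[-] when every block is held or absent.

before: towers=[B/G/C; D/A; E; F] holding=-
pre[pickup(F)]: clear(F) ✓, ontable(F) ✓, handempty ✓
all met → apply pickup(F)
after:  towers=[B/G/C; D/A; E] holding=F

towers=[B/G/C; D/A; E] holding=F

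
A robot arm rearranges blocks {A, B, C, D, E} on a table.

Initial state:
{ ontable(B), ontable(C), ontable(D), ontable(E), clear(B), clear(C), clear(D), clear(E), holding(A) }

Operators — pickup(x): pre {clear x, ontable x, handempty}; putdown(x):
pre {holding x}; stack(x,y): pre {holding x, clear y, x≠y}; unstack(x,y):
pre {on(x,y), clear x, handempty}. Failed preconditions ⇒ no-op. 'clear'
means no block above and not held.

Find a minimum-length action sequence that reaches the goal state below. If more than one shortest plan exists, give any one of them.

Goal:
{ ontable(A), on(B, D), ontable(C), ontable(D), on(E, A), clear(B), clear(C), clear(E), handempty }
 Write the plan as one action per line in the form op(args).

putdown(A)
pickup(B)
stack(B, D)
pickup(E)
stack(E, A)

step 1 (putdown(A)): towers=[A; B; C; D; E] holding=-
step 2 (pickup(B)): towers=[A; C; D; E] holding=B
step 3 (stack(B, D)): towers=[A; C; D/B; E] holding=-
step 4 (pickup(E)): towers=[A; C; D/B] holding=E
step 5 (stack(E, A)): towers=[A/E; C; D/B] holding=-
goal check: towers=[A/E; C; D/B] holding=- — reached (length 5, optimal by BFS)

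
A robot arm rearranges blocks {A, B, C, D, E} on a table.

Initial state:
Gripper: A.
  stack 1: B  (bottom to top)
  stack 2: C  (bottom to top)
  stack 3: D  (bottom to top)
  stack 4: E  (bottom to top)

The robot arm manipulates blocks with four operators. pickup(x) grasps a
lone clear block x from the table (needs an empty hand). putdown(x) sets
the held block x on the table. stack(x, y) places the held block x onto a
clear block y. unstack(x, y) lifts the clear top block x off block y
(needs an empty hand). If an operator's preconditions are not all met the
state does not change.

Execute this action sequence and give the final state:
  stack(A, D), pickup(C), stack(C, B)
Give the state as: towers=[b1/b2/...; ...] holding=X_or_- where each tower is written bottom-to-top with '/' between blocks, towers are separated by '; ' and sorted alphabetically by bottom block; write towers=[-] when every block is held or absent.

towers=[B/C; D/A; E] holding=-

step 1 (stack(A, D)): towers=[B; C; D/A; E] holding=-
step 2 (pickup(C)): towers=[B; D/A; E] holding=C
step 3 (stack(C, B)): towers=[B/C; D/A; E] holding=-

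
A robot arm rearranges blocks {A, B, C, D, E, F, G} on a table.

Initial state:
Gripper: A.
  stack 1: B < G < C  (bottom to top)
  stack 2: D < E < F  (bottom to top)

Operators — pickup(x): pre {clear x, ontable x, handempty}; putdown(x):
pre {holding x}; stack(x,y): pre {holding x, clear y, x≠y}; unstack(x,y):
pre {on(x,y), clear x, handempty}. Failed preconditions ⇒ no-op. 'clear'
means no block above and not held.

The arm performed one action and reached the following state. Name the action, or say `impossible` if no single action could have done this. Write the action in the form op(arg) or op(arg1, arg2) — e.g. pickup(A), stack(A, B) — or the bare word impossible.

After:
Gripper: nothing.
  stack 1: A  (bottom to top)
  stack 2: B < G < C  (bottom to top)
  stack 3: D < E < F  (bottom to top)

putdown(A)

target: towers=[A; B/G/C; D/E/F] holding=-
        putdown(A) → towers=[A; B/G/C; D/E/F] holding=-  ← match
       stack(A, F) → towers=[B/G/C; D/E/F/A] holding=-
       stack(A, C) → towers=[B/G/C/A; D/E/F] holding=-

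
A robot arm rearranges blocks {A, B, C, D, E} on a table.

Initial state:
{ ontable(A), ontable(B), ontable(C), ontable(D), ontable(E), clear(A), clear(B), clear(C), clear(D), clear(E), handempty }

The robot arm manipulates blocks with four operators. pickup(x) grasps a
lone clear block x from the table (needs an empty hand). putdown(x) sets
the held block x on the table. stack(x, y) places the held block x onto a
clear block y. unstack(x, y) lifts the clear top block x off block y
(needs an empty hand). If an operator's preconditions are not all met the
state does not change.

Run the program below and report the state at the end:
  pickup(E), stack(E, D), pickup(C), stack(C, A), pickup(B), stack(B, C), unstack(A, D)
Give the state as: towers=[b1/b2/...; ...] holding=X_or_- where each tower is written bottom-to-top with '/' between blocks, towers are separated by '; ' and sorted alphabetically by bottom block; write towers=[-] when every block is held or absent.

towers=[A/C/B; D/E] holding=-

step 1 (pickup(E)): towers=[A; B; C; D] holding=E
step 2 (stack(E, D)): towers=[A; B; C; D/E] holding=-
step 3 (pickup(C)): towers=[A; B; D/E] holding=C
step 4 (stack(C, A)): towers=[A/C; B; D/E] holding=-
step 5 (pickup(B)): towers=[A/C; D/E] holding=B
step 6 (stack(B, C)): towers=[A/C/B; D/E] holding=-
step 7 (unstack(A, D)) [no-op]: towers=[A/C/B; D/E] holding=-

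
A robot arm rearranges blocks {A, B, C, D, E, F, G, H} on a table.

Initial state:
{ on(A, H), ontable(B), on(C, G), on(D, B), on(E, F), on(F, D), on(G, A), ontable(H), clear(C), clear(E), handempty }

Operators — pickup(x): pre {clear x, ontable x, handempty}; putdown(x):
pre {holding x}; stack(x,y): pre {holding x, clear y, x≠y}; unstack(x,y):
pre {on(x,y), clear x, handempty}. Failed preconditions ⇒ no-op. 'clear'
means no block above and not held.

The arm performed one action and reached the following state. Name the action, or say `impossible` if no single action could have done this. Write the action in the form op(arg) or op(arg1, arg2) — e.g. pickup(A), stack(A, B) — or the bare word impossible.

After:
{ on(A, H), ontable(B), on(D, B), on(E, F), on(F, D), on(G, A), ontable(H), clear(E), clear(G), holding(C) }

unstack(C, G)

target: towers=[B/D/F/E; H/A/G] holding=C
     unstack(E, F) → towers=[B/D/F; H/A/G/C] holding=E
     unstack(C, G) → towers=[B/D/F/E; H/A/G] holding=C  ← match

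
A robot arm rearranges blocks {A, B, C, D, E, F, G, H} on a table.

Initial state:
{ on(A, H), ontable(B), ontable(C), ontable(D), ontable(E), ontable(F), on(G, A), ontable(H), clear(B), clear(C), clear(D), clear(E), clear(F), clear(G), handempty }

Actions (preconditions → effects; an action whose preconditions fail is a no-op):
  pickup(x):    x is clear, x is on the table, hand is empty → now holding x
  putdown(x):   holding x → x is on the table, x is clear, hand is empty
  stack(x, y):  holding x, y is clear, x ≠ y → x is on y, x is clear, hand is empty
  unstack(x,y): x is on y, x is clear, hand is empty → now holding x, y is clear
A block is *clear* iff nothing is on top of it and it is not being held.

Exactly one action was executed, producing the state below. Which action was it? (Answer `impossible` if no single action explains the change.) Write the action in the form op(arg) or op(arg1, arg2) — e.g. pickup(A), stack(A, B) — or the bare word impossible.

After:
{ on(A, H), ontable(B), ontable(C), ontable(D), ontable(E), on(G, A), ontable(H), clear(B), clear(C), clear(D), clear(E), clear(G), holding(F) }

target: towers=[B; C; D; E; H/A/G] holding=F
     unstack(G, A) → towers=[B; C; D; E; F; H/A] holding=G
         pickup(E) → towers=[B; C; D; F; H/A/G] holding=E
         pickup(B) → towers=[C; D; E; F; H/A/G] holding=B
         pickup(F) → towers=[B; C; D; E; H/A/G] holding=F  ← match
         pickup(D) → towers=[B; C; E; F; H/A/G] holding=D
         pickup(C) → towers=[B; D; E; F; H/A/G] holding=C

pickup(F)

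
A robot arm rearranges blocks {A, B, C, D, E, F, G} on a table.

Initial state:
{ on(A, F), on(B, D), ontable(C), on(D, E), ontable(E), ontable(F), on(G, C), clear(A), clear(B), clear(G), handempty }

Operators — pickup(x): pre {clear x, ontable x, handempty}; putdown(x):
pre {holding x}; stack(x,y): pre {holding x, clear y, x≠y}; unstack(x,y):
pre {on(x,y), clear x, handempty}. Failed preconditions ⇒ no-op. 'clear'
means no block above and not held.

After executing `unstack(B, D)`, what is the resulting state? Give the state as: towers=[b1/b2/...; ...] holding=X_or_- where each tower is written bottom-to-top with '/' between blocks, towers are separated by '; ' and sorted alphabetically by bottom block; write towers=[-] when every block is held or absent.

before: towers=[C/G; E/D/B; F/A] holding=-
pre[unstack(B, D)]: on(B,D) ok, clear(B) ok, handempty ok
all met → apply unstack(B, D)
after:  towers=[C/G; E/D; F/A] holding=B

towers=[C/G; E/D; F/A] holding=B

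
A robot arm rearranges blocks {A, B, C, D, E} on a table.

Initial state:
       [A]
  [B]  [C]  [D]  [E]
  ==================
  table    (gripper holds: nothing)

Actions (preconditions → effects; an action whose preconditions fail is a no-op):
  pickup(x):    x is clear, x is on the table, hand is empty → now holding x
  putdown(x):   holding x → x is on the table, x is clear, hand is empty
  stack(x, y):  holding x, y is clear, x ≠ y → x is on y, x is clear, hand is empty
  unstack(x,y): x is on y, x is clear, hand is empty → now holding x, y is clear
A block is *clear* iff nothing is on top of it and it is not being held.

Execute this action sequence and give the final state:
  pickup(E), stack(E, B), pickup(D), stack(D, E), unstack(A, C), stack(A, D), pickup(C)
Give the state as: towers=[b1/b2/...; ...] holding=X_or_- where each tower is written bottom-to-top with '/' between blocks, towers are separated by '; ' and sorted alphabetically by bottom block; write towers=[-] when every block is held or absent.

towers=[B/E/D/A] holding=C

step 1 (pickup(E)): towers=[B; C/A; D] holding=E
step 2 (stack(E, B)): towers=[B/E; C/A; D] holding=-
step 3 (pickup(D)): towers=[B/E; C/A] holding=D
step 4 (stack(D, E)): towers=[B/E/D; C/A] holding=-
step 5 (unstack(A, C)): towers=[B/E/D; C] holding=A
step 6 (stack(A, D)): towers=[B/E/D/A; C] holding=-
step 7 (pickup(C)): towers=[B/E/D/A] holding=C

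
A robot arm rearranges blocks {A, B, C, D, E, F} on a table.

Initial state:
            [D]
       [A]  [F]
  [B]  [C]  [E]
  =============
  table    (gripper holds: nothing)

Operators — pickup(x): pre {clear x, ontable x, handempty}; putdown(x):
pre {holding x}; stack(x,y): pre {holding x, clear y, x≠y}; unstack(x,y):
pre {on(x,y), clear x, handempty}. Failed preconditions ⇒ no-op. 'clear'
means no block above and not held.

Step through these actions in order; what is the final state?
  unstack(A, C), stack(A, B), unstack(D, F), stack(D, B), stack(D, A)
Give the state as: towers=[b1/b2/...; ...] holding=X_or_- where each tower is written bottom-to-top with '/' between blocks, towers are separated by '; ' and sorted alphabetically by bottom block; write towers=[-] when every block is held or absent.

towers=[B/A/D; C; E/F] holding=-

step 1 (unstack(A, C)): towers=[B; C; E/F/D] holding=A
step 2 (stack(A, B)): towers=[B/A; C; E/F/D] holding=-
step 3 (unstack(D, F)): towers=[B/A; C; E/F] holding=D
step 4 (stack(D, B)) [no-op]: towers=[B/A; C; E/F] holding=D
step 5 (stack(D, A)): towers=[B/A/D; C; E/F] holding=-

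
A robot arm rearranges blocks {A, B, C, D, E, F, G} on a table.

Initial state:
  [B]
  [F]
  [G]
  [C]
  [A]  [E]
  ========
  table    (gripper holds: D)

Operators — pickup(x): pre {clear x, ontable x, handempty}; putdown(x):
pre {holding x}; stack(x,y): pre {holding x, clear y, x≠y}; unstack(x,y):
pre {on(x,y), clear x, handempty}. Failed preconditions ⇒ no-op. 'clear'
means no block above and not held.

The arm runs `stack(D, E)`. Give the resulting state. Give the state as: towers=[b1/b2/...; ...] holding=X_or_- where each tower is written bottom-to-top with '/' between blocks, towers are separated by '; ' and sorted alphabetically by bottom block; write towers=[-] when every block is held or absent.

before: towers=[A/C/G/F/B; E] holding=D
pre[stack(D, E)]: holding(D) ✓, clear(E) ✓, D≠E ✓
all met → apply stack(D, E)
after:  towers=[A/C/G/F/B; E/D] holding=-

towers=[A/C/G/F/B; E/D] holding=-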